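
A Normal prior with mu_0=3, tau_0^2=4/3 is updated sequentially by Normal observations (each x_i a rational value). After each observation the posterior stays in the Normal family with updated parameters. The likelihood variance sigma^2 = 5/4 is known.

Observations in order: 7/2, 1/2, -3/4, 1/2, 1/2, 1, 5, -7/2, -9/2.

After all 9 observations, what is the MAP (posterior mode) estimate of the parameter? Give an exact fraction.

obs 1: x=7/2 → posterior Normal(101/31, 20/31)
obs 2: x=1/2 → posterior Normal(109/47, 20/47)
obs 3: x=-3/4 → posterior Normal(97/63, 20/63)
obs 4: x=1/2 → posterior Normal(105/79, 20/79)
obs 5: x=1/2 → posterior Normal(113/95, 4/19)
obs 6: x=1 → posterior Normal(43/37, 20/111)
obs 7: x=5 → posterior Normal(209/127, 20/127)
obs 8: x=-7/2 → posterior Normal(153/143, 20/143)
obs 9: x=-9/2 → posterior Normal(27/53, 20/159)

27/53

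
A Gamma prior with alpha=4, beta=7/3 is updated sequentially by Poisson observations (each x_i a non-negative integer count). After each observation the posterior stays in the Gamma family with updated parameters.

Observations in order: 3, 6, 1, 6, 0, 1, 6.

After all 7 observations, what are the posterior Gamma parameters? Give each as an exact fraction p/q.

alpha=27, beta=28/3

obs 1: x=3 → posterior Gamma(7, 10/3)
obs 2: x=6 → posterior Gamma(13, 13/3)
obs 3: x=1 → posterior Gamma(14, 16/3)
obs 4: x=6 → posterior Gamma(20, 19/3)
obs 5: x=0 → posterior Gamma(20, 22/3)
obs 6: x=1 → posterior Gamma(21, 25/3)
obs 7: x=6 → posterior Gamma(27, 28/3)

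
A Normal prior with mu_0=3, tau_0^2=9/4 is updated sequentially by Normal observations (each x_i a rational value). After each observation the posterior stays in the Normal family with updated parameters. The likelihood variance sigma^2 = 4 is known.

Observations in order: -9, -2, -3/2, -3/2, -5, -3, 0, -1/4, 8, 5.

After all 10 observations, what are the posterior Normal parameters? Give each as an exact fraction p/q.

mu_0=-141/424, tau_0^2=18/53

obs 1: x=-9 → posterior Normal(-33/25, 36/25)
obs 2: x=-2 → posterior Normal(-3/2, 18/17)
obs 3: x=-3/2 → posterior Normal(-3/2, 36/43)
obs 4: x=-3/2 → posterior Normal(-3/2, 9/13)
obs 5: x=-5 → posterior Normal(-123/61, 36/61)
obs 6: x=-3 → posterior Normal(-15/7, 18/35)
obs 7: x=0 → posterior Normal(-150/79, 36/79)
obs 8: x=-1/4 → posterior Normal(-609/352, 9/22)
obs 9: x=8 → posterior Normal(-321/388, 36/97)
obs 10: x=5 → posterior Normal(-141/424, 18/53)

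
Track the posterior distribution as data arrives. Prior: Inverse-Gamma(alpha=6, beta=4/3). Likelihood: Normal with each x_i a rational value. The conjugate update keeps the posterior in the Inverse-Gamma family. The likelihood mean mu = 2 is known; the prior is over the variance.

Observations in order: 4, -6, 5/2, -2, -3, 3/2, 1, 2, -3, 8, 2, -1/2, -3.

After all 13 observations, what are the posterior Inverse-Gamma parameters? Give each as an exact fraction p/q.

obs 1: x=4 → posterior Inverse-Gamma(13/2, 10/3)
obs 2: x=-6 → posterior Inverse-Gamma(7, 106/3)
obs 3: x=5/2 → posterior Inverse-Gamma(15/2, 851/24)
obs 4: x=-2 → posterior Inverse-Gamma(8, 1043/24)
obs 5: x=-3 → posterior Inverse-Gamma(17/2, 1343/24)
obs 6: x=3/2 → posterior Inverse-Gamma(9, 673/12)
obs 7: x=1 → posterior Inverse-Gamma(19/2, 679/12)
obs 8: x=2 → posterior Inverse-Gamma(10, 679/12)
obs 9: x=-3 → posterior Inverse-Gamma(21/2, 829/12)
obs 10: x=8 → posterior Inverse-Gamma(11, 1045/12)
obs 11: x=2 → posterior Inverse-Gamma(23/2, 1045/12)
obs 12: x=-1/2 → posterior Inverse-Gamma(12, 2165/24)
obs 13: x=-3 → posterior Inverse-Gamma(25/2, 2465/24)

alpha=25/2, beta=2465/24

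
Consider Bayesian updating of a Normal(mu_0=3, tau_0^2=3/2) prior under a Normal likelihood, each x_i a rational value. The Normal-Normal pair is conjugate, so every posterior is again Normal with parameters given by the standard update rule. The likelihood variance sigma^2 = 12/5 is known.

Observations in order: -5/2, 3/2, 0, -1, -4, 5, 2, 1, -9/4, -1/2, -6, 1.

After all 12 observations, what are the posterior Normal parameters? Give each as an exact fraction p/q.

obs 1: x=-5/2 → posterior Normal(23/26, 12/13)
obs 2: x=3/2 → posterior Normal(19/18, 2/3)
obs 3: x=0 → posterior Normal(19/23, 12/23)
obs 4: x=-1 → posterior Normal(1/2, 3/7)
obs 5: x=-4 → posterior Normal(-2/11, 4/11)
obs 6: x=5 → posterior Normal(1/2, 6/19)
obs 7: x=2 → posterior Normal(29/43, 12/43)
obs 8: x=1 → posterior Normal(17/24, 1/4)
obs 9: x=-9/4 → posterior Normal(91/212, 12/53)
obs 10: x=-1/2 → posterior Normal(81/232, 6/29)
obs 11: x=-6 → posterior Normal(-13/84, 4/21)
obs 12: x=1 → posterior Normal(-19/272, 3/17)

mu_0=-19/272, tau_0^2=3/17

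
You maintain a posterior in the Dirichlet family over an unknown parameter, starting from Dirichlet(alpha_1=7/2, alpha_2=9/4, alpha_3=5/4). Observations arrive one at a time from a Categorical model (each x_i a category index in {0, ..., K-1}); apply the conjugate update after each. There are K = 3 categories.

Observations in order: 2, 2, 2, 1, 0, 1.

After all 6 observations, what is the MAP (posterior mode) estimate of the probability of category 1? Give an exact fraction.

obs 1: x=2 → posterior Dirichlet(7/2, 9/4, 9/4)
obs 2: x=2 → posterior Dirichlet(7/2, 9/4, 13/4)
obs 3: x=2 → posterior Dirichlet(7/2, 9/4, 17/4)
obs 4: x=1 → posterior Dirichlet(7/2, 13/4, 17/4)
obs 5: x=0 → posterior Dirichlet(9/2, 13/4, 17/4)
obs 6: x=1 → posterior Dirichlet(9/2, 17/4, 17/4)

13/40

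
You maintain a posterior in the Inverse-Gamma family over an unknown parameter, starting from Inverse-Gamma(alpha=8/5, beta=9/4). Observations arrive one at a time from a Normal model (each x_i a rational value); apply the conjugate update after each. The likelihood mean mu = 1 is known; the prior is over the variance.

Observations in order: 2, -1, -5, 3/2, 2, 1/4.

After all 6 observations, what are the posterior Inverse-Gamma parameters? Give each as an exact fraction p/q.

alpha=23/5, beta=757/32

obs 1: x=2 → posterior Inverse-Gamma(21/10, 11/4)
obs 2: x=-1 → posterior Inverse-Gamma(13/5, 19/4)
obs 3: x=-5 → posterior Inverse-Gamma(31/10, 91/4)
obs 4: x=3/2 → posterior Inverse-Gamma(18/5, 183/8)
obs 5: x=2 → posterior Inverse-Gamma(41/10, 187/8)
obs 6: x=1/4 → posterior Inverse-Gamma(23/5, 757/32)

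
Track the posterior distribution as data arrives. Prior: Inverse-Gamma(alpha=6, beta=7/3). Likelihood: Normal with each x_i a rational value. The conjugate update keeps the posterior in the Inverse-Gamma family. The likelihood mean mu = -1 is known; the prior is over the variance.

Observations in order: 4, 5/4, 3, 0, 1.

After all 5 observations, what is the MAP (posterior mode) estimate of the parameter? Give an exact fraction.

2675/912

obs 1: x=4 → posterior Inverse-Gamma(13/2, 89/6)
obs 2: x=5/4 → posterior Inverse-Gamma(7, 1667/96)
obs 3: x=3 → posterior Inverse-Gamma(15/2, 2435/96)
obs 4: x=0 → posterior Inverse-Gamma(8, 2483/96)
obs 5: x=1 → posterior Inverse-Gamma(17/2, 2675/96)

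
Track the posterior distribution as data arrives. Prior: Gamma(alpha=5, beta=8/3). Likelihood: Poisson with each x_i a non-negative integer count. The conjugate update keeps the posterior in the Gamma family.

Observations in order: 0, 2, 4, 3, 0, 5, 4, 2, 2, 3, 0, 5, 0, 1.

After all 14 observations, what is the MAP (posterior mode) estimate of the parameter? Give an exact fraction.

obs 1: x=0 → posterior Gamma(5, 11/3)
obs 2: x=2 → posterior Gamma(7, 14/3)
obs 3: x=4 → posterior Gamma(11, 17/3)
obs 4: x=3 → posterior Gamma(14, 20/3)
obs 5: x=0 → posterior Gamma(14, 23/3)
obs 6: x=5 → posterior Gamma(19, 26/3)
obs 7: x=4 → posterior Gamma(23, 29/3)
obs 8: x=2 → posterior Gamma(25, 32/3)
obs 9: x=2 → posterior Gamma(27, 35/3)
obs 10: x=3 → posterior Gamma(30, 38/3)
obs 11: x=0 → posterior Gamma(30, 41/3)
obs 12: x=5 → posterior Gamma(35, 44/3)
obs 13: x=0 → posterior Gamma(35, 47/3)
obs 14: x=1 → posterior Gamma(36, 50/3)

21/10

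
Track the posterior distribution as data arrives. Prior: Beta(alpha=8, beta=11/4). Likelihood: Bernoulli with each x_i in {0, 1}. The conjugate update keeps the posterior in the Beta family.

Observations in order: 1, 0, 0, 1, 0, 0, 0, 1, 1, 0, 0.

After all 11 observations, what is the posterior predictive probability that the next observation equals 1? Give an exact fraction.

obs 1: x=1 → posterior Beta(9, 11/4)
obs 2: x=0 → posterior Beta(9, 15/4)
obs 3: x=0 → posterior Beta(9, 19/4)
obs 4: x=1 → posterior Beta(10, 19/4)
obs 5: x=0 → posterior Beta(10, 23/4)
obs 6: x=0 → posterior Beta(10, 27/4)
obs 7: x=0 → posterior Beta(10, 31/4)
obs 8: x=1 → posterior Beta(11, 31/4)
obs 9: x=1 → posterior Beta(12, 31/4)
obs 10: x=0 → posterior Beta(12, 35/4)
obs 11: x=0 → posterior Beta(12, 39/4)

16/29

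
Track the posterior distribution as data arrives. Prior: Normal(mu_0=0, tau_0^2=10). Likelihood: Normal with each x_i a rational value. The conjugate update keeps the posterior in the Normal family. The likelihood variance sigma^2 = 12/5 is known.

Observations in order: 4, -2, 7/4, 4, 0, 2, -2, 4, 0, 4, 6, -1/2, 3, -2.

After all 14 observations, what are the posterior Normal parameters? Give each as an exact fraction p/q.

obs 1: x=4 → posterior Normal(100/31, 60/31)
obs 2: x=-2 → posterior Normal(25/28, 15/14)
obs 3: x=7/4 → posterior Normal(125/108, 20/27)
obs 4: x=4 → posterior Normal(775/424, 30/53)
obs 5: x=0 → posterior Normal(775/524, 60/131)
obs 6: x=2 → posterior Normal(25/16, 5/13)
obs 7: x=-2 → posterior Normal(775/724, 60/181)
obs 8: x=4 → posterior Normal(1175/824, 30/103)
obs 9: x=0 → posterior Normal(1175/924, 20/77)
obs 10: x=4 → posterior Normal(1575/1024, 15/64)
obs 11: x=6 → posterior Normal(2175/1124, 60/281)
obs 12: x=-1/2 → posterior Normal(125/72, 10/51)
obs 13: x=3 → posterior Normal(2425/1324, 60/331)
obs 14: x=-2 → posterior Normal(25/16, 15/89)

mu_0=25/16, tau_0^2=15/89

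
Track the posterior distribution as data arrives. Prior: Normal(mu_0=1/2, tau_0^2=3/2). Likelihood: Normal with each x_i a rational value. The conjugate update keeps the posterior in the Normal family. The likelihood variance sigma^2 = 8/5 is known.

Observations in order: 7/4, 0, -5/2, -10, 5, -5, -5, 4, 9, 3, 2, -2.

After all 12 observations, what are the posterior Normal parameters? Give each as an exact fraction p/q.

obs 1: x=7/4 → posterior Normal(137/124, 24/31)
obs 2: x=0 → posterior Normal(137/184, 12/23)
obs 3: x=-5/2 → posterior Normal(-13/244, 24/61)
obs 4: x=-10 → posterior Normal(-613/304, 6/19)
obs 5: x=5 → posterior Normal(-313/364, 24/91)
obs 6: x=-5 → posterior Normal(-613/424, 12/53)
obs 7: x=-5 → posterior Normal(-83/44, 24/121)
obs 8: x=4 → posterior Normal(-673/544, 3/17)
obs 9: x=9 → posterior Normal(-133/604, 24/151)
obs 10: x=3 → posterior Normal(47/664, 12/83)
obs 11: x=2 → posterior Normal(167/724, 24/181)
obs 12: x=-2 → posterior Normal(47/784, 6/49)

mu_0=47/784, tau_0^2=6/49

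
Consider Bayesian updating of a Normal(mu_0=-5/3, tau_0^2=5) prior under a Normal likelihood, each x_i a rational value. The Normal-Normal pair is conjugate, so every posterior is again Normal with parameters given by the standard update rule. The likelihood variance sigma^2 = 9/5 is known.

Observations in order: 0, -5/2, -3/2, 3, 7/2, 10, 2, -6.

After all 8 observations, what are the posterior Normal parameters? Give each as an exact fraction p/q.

mu_0=395/418, tau_0^2=45/209

obs 1: x=0 → posterior Normal(-15/34, 45/34)
obs 2: x=-5/2 → posterior Normal(-155/118, 45/59)
obs 3: x=-3/2 → posterior Normal(-115/84, 15/28)
obs 4: x=3 → posterior Normal(-40/109, 45/109)
obs 5: x=7/2 → posterior Normal(95/268, 45/134)
obs 6: x=10 → posterior Normal(595/318, 15/53)
obs 7: x=2 → posterior Normal(695/368, 45/184)
obs 8: x=-6 → posterior Normal(395/418, 45/209)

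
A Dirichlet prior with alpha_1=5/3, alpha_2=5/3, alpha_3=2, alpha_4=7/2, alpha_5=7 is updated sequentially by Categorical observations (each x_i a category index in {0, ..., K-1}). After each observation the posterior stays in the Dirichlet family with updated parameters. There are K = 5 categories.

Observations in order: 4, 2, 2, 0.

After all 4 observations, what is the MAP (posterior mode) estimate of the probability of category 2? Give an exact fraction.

18/89

obs 1: x=4 → posterior Dirichlet(5/3, 5/3, 2, 7/2, 8)
obs 2: x=2 → posterior Dirichlet(5/3, 5/3, 3, 7/2, 8)
obs 3: x=2 → posterior Dirichlet(5/3, 5/3, 4, 7/2, 8)
obs 4: x=0 → posterior Dirichlet(8/3, 5/3, 4, 7/2, 8)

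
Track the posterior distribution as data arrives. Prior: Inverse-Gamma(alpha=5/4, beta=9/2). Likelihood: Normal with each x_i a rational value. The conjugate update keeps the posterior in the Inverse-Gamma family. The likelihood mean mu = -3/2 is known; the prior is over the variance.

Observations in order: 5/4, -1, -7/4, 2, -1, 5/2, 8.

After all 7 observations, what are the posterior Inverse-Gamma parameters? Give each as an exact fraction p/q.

obs 1: x=5/4 → posterior Inverse-Gamma(7/4, 265/32)
obs 2: x=-1 → posterior Inverse-Gamma(9/4, 269/32)
obs 3: x=-7/4 → posterior Inverse-Gamma(11/4, 135/16)
obs 4: x=2 → posterior Inverse-Gamma(13/4, 233/16)
obs 5: x=-1 → posterior Inverse-Gamma(15/4, 235/16)
obs 6: x=5/2 → posterior Inverse-Gamma(17/4, 363/16)
obs 7: x=8 → posterior Inverse-Gamma(19/4, 1085/16)

alpha=19/4, beta=1085/16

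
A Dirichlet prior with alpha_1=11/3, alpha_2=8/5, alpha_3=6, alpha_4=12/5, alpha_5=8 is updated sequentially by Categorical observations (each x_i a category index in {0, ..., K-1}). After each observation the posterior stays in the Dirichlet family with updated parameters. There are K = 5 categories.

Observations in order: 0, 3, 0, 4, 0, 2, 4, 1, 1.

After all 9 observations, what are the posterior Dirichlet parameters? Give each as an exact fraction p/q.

alpha_1=20/3, alpha_2=18/5, alpha_3=7, alpha_4=17/5, alpha_5=10

obs 1: x=0 → posterior Dirichlet(14/3, 8/5, 6, 12/5, 8)
obs 2: x=3 → posterior Dirichlet(14/3, 8/5, 6, 17/5, 8)
obs 3: x=0 → posterior Dirichlet(17/3, 8/5, 6, 17/5, 8)
obs 4: x=4 → posterior Dirichlet(17/3, 8/5, 6, 17/5, 9)
obs 5: x=0 → posterior Dirichlet(20/3, 8/5, 6, 17/5, 9)
obs 6: x=2 → posterior Dirichlet(20/3, 8/5, 7, 17/5, 9)
obs 7: x=4 → posterior Dirichlet(20/3, 8/5, 7, 17/5, 10)
obs 8: x=1 → posterior Dirichlet(20/3, 13/5, 7, 17/5, 10)
obs 9: x=1 → posterior Dirichlet(20/3, 18/5, 7, 17/5, 10)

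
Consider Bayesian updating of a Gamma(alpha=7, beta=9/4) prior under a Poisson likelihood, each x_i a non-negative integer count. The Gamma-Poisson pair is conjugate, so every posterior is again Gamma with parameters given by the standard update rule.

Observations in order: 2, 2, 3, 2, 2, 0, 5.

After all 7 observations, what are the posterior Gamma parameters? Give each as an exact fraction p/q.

alpha=23, beta=37/4

obs 1: x=2 → posterior Gamma(9, 13/4)
obs 2: x=2 → posterior Gamma(11, 17/4)
obs 3: x=3 → posterior Gamma(14, 21/4)
obs 4: x=2 → posterior Gamma(16, 25/4)
obs 5: x=2 → posterior Gamma(18, 29/4)
obs 6: x=0 → posterior Gamma(18, 33/4)
obs 7: x=5 → posterior Gamma(23, 37/4)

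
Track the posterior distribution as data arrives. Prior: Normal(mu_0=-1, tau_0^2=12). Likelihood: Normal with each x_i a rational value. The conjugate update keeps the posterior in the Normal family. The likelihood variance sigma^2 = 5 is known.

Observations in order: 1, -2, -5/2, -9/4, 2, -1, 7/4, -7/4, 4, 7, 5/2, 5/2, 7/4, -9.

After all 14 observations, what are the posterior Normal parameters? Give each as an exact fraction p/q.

obs 1: x=1 → posterior Normal(7/17, 60/17)
obs 2: x=-2 → posterior Normal(-17/29, 60/29)
obs 3: x=-5/2 → posterior Normal(-47/41, 60/41)
obs 4: x=-9/4 → posterior Normal(-74/53, 60/53)
obs 5: x=2 → posterior Normal(-10/13, 12/13)
obs 6: x=-1 → posterior Normal(-62/77, 60/77)
obs 7: x=7/4 → posterior Normal(-41/89, 60/89)
obs 8: x=-7/4 → posterior Normal(-62/101, 60/101)
obs 9: x=4 → posterior Normal(-14/113, 60/113)
obs 10: x=7 → posterior Normal(14/25, 12/25)
obs 11: x=5/2 → posterior Normal(100/137, 60/137)
obs 12: x=5/2 → posterior Normal(130/149, 60/149)
obs 13: x=7/4 → posterior Normal(151/161, 60/161)
obs 14: x=-9 → posterior Normal(43/173, 60/173)

mu_0=43/173, tau_0^2=60/173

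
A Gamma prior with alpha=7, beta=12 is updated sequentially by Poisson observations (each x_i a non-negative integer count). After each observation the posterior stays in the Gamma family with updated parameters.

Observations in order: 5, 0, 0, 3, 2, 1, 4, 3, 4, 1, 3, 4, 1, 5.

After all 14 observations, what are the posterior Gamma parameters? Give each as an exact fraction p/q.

obs 1: x=5 → posterior Gamma(12, 13)
obs 2: x=0 → posterior Gamma(12, 14)
obs 3: x=0 → posterior Gamma(12, 15)
obs 4: x=3 → posterior Gamma(15, 16)
obs 5: x=2 → posterior Gamma(17, 17)
obs 6: x=1 → posterior Gamma(18, 18)
obs 7: x=4 → posterior Gamma(22, 19)
obs 8: x=3 → posterior Gamma(25, 20)
obs 9: x=4 → posterior Gamma(29, 21)
obs 10: x=1 → posterior Gamma(30, 22)
obs 11: x=3 → posterior Gamma(33, 23)
obs 12: x=4 → posterior Gamma(37, 24)
obs 13: x=1 → posterior Gamma(38, 25)
obs 14: x=5 → posterior Gamma(43, 26)

alpha=43, beta=26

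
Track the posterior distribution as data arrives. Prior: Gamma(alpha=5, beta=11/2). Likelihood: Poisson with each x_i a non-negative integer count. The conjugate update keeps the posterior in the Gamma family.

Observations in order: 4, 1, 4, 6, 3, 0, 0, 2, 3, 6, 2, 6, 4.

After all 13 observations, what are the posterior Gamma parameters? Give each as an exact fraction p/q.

obs 1: x=4 → posterior Gamma(9, 13/2)
obs 2: x=1 → posterior Gamma(10, 15/2)
obs 3: x=4 → posterior Gamma(14, 17/2)
obs 4: x=6 → posterior Gamma(20, 19/2)
obs 5: x=3 → posterior Gamma(23, 21/2)
obs 6: x=0 → posterior Gamma(23, 23/2)
obs 7: x=0 → posterior Gamma(23, 25/2)
obs 8: x=2 → posterior Gamma(25, 27/2)
obs 9: x=3 → posterior Gamma(28, 29/2)
obs 10: x=6 → posterior Gamma(34, 31/2)
obs 11: x=2 → posterior Gamma(36, 33/2)
obs 12: x=6 → posterior Gamma(42, 35/2)
obs 13: x=4 → posterior Gamma(46, 37/2)

alpha=46, beta=37/2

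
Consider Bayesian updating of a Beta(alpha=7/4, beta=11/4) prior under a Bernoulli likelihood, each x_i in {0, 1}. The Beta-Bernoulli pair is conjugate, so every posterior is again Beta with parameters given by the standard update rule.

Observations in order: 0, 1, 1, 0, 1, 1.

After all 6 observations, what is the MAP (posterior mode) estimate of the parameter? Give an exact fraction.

obs 1: x=0 → posterior Beta(7/4, 15/4)
obs 2: x=1 → posterior Beta(11/4, 15/4)
obs 3: x=1 → posterior Beta(15/4, 15/4)
obs 4: x=0 → posterior Beta(15/4, 19/4)
obs 5: x=1 → posterior Beta(19/4, 19/4)
obs 6: x=1 → posterior Beta(23/4, 19/4)

19/34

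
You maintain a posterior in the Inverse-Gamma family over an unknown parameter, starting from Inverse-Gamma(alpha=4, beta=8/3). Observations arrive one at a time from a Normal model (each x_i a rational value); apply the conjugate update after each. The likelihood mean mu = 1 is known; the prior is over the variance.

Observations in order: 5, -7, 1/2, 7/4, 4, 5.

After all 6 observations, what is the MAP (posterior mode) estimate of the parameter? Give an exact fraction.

obs 1: x=5 → posterior Inverse-Gamma(9/2, 32/3)
obs 2: x=-7 → posterior Inverse-Gamma(5, 128/3)
obs 3: x=1/2 → posterior Inverse-Gamma(11/2, 1027/24)
obs 4: x=7/4 → posterior Inverse-Gamma(6, 4135/96)
obs 5: x=4 → posterior Inverse-Gamma(13/2, 4567/96)
obs 6: x=5 → posterior Inverse-Gamma(7, 5335/96)

5335/768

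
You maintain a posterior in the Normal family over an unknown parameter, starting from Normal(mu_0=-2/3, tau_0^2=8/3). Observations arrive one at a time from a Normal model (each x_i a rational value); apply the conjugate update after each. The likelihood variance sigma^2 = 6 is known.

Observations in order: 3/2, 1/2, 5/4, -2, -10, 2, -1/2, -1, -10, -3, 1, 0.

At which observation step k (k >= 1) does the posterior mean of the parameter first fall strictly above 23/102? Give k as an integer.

k = 3

obs 1: x=3/2 → posterior Normal(0, 24/13)
obs 2: x=1/2 → posterior Normal(2/17, 24/17)
obs 3: x=5/4 → posterior Normal(1/3, 8/7)
obs 4: x=-2 → posterior Normal(-1/25, 24/25)
obs 5: x=-10 → posterior Normal(-41/29, 24/29)
obs 6: x=2 → posterior Normal(-1, 8/11)
obs 7: x=-1/2 → posterior Normal(-35/37, 24/37)
obs 8: x=-1 → posterior Normal(-39/41, 24/41)
obs 9: x=-10 → posterior Normal(-79/45, 8/15)
obs 10: x=-3 → posterior Normal(-13/7, 24/49)
obs 11: x=1 → posterior Normal(-87/53, 24/53)
obs 12: x=0 → posterior Normal(-29/19, 8/19)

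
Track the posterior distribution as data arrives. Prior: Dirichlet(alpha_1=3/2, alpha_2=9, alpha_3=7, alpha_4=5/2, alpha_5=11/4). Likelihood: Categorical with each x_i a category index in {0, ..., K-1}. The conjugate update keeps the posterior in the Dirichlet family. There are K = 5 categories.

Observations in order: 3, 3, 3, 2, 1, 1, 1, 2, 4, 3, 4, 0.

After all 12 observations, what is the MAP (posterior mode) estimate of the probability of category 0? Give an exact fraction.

6/119

obs 1: x=3 → posterior Dirichlet(3/2, 9, 7, 7/2, 11/4)
obs 2: x=3 → posterior Dirichlet(3/2, 9, 7, 9/2, 11/4)
obs 3: x=3 → posterior Dirichlet(3/2, 9, 7, 11/2, 11/4)
obs 4: x=2 → posterior Dirichlet(3/2, 9, 8, 11/2, 11/4)
obs 5: x=1 → posterior Dirichlet(3/2, 10, 8, 11/2, 11/4)
obs 6: x=1 → posterior Dirichlet(3/2, 11, 8, 11/2, 11/4)
obs 7: x=1 → posterior Dirichlet(3/2, 12, 8, 11/2, 11/4)
obs 8: x=2 → posterior Dirichlet(3/2, 12, 9, 11/2, 11/4)
obs 9: x=4 → posterior Dirichlet(3/2, 12, 9, 11/2, 15/4)
obs 10: x=3 → posterior Dirichlet(3/2, 12, 9, 13/2, 15/4)
obs 11: x=4 → posterior Dirichlet(3/2, 12, 9, 13/2, 19/4)
obs 12: x=0 → posterior Dirichlet(5/2, 12, 9, 13/2, 19/4)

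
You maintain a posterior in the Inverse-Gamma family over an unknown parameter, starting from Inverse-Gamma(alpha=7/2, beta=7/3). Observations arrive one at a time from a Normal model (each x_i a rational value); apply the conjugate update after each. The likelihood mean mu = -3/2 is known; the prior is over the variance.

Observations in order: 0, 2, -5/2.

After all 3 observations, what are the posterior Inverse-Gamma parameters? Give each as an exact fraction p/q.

alpha=5, beta=121/12

obs 1: x=0 → posterior Inverse-Gamma(4, 83/24)
obs 2: x=2 → posterior Inverse-Gamma(9/2, 115/12)
obs 3: x=-5/2 → posterior Inverse-Gamma(5, 121/12)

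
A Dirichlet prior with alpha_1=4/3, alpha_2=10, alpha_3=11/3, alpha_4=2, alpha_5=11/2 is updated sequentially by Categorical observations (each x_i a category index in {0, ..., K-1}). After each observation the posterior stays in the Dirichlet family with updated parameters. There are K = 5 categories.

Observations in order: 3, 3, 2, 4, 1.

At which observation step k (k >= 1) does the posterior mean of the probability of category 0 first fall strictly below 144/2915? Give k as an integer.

k = 5

obs 1: x=3 → posterior Dirichlet(4/3, 10, 11/3, 3, 11/2)
obs 2: x=3 → posterior Dirichlet(4/3, 10, 11/3, 4, 11/2)
obs 3: x=2 → posterior Dirichlet(4/3, 10, 14/3, 4, 11/2)
obs 4: x=4 → posterior Dirichlet(4/3, 10, 14/3, 4, 13/2)
obs 5: x=1 → posterior Dirichlet(4/3, 11, 14/3, 4, 13/2)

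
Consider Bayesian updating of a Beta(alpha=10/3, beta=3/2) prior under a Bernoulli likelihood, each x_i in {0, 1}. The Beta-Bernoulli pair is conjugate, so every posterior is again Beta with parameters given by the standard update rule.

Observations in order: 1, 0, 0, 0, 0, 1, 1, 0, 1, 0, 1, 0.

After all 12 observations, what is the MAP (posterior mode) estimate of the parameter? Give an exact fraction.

obs 1: x=1 → posterior Beta(13/3, 3/2)
obs 2: x=0 → posterior Beta(13/3, 5/2)
obs 3: x=0 → posterior Beta(13/3, 7/2)
obs 4: x=0 → posterior Beta(13/3, 9/2)
obs 5: x=0 → posterior Beta(13/3, 11/2)
obs 6: x=1 → posterior Beta(16/3, 11/2)
obs 7: x=1 → posterior Beta(19/3, 11/2)
obs 8: x=0 → posterior Beta(19/3, 13/2)
obs 9: x=1 → posterior Beta(22/3, 13/2)
obs 10: x=0 → posterior Beta(22/3, 15/2)
obs 11: x=1 → posterior Beta(25/3, 15/2)
obs 12: x=0 → posterior Beta(25/3, 17/2)

44/89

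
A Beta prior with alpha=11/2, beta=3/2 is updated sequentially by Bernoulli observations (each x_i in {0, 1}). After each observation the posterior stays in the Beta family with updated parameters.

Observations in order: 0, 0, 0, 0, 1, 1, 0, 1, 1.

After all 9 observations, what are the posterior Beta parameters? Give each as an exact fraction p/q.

alpha=19/2, beta=13/2

obs 1: x=0 → posterior Beta(11/2, 5/2)
obs 2: x=0 → posterior Beta(11/2, 7/2)
obs 3: x=0 → posterior Beta(11/2, 9/2)
obs 4: x=0 → posterior Beta(11/2, 11/2)
obs 5: x=1 → posterior Beta(13/2, 11/2)
obs 6: x=1 → posterior Beta(15/2, 11/2)
obs 7: x=0 → posterior Beta(15/2, 13/2)
obs 8: x=1 → posterior Beta(17/2, 13/2)
obs 9: x=1 → posterior Beta(19/2, 13/2)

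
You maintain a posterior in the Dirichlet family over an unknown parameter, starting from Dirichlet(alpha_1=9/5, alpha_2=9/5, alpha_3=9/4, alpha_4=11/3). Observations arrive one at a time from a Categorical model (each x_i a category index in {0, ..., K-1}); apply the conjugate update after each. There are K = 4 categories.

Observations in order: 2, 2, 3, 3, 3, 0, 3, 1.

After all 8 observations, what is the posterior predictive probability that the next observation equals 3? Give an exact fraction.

obs 1: x=2 → posterior Dirichlet(9/5, 9/5, 13/4, 11/3)
obs 2: x=2 → posterior Dirichlet(9/5, 9/5, 17/4, 11/3)
obs 3: x=3 → posterior Dirichlet(9/5, 9/5, 17/4, 14/3)
obs 4: x=3 → posterior Dirichlet(9/5, 9/5, 17/4, 17/3)
obs 5: x=3 → posterior Dirichlet(9/5, 9/5, 17/4, 20/3)
obs 6: x=0 → posterior Dirichlet(14/5, 9/5, 17/4, 20/3)
obs 7: x=3 → posterior Dirichlet(14/5, 9/5, 17/4, 23/3)
obs 8: x=1 → posterior Dirichlet(14/5, 14/5, 17/4, 23/3)

460/1051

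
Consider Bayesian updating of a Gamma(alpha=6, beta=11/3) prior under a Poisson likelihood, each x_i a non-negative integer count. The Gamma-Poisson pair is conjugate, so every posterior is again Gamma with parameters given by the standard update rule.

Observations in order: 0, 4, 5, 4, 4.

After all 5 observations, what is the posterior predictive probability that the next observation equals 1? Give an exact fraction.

24167743003771839693045660326559744/125184900814733057351483732809459681

obs 1: x=0 → posterior Gamma(6, 14/3)
obs 2: x=4 → posterior Gamma(10, 17/3)
obs 3: x=5 → posterior Gamma(15, 20/3)
obs 4: x=4 → posterior Gamma(19, 23/3)
obs 5: x=4 → posterior Gamma(23, 26/3)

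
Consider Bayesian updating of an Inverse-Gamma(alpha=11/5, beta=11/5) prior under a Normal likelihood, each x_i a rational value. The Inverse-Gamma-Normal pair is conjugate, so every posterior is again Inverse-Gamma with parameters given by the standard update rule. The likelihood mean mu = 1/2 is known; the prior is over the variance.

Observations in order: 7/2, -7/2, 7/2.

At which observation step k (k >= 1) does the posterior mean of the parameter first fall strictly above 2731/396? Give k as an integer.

obs 1: x=7/2 → posterior Inverse-Gamma(27/10, 67/10)
obs 2: x=-7/2 → posterior Inverse-Gamma(16/5, 147/10)
obs 3: x=7/2 → posterior Inverse-Gamma(37/10, 96/5)

k = 3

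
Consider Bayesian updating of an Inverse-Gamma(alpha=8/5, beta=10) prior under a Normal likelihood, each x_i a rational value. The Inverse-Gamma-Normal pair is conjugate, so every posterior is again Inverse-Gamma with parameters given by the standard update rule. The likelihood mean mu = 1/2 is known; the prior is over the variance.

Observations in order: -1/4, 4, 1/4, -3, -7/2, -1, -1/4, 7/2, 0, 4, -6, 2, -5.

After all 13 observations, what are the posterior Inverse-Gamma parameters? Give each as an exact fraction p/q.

alpha=81/10, beta=2563/32

obs 1: x=-1/4 → posterior Inverse-Gamma(21/10, 329/32)
obs 2: x=4 → posterior Inverse-Gamma(13/5, 525/32)
obs 3: x=1/4 → posterior Inverse-Gamma(31/10, 263/16)
obs 4: x=-3 → posterior Inverse-Gamma(18/5, 361/16)
obs 5: x=-7/2 → posterior Inverse-Gamma(41/10, 489/16)
obs 6: x=-1 → posterior Inverse-Gamma(23/5, 507/16)
obs 7: x=-1/4 → posterior Inverse-Gamma(51/10, 1023/32)
obs 8: x=7/2 → posterior Inverse-Gamma(28/5, 1167/32)
obs 9: x=0 → posterior Inverse-Gamma(61/10, 1171/32)
obs 10: x=4 → posterior Inverse-Gamma(33/5, 1367/32)
obs 11: x=-6 → posterior Inverse-Gamma(71/10, 2043/32)
obs 12: x=2 → posterior Inverse-Gamma(38/5, 2079/32)
obs 13: x=-5 → posterior Inverse-Gamma(81/10, 2563/32)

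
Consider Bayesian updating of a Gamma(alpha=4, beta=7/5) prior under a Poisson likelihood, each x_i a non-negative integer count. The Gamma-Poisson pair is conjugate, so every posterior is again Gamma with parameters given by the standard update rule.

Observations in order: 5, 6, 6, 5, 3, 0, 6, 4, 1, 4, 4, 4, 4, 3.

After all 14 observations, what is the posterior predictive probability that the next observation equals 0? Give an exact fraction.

obs 1: x=5 → posterior Gamma(9, 12/5)
obs 2: x=6 → posterior Gamma(15, 17/5)
obs 3: x=6 → posterior Gamma(21, 22/5)
obs 4: x=5 → posterior Gamma(26, 27/5)
obs 5: x=3 → posterior Gamma(29, 32/5)
obs 6: x=0 → posterior Gamma(29, 37/5)
obs 7: x=6 → posterior Gamma(35, 42/5)
obs 8: x=4 → posterior Gamma(39, 47/5)
obs 9: x=1 → posterior Gamma(40, 52/5)
obs 10: x=4 → posterior Gamma(44, 57/5)
obs 11: x=4 → posterior Gamma(48, 62/5)
obs 12: x=4 → posterior Gamma(52, 67/5)
obs 13: x=4 → posterior Gamma(56, 72/5)
obs 14: x=3 → posterior Gamma(59, 77/5)

2008874403647824738959974569426218223215464579912540978756125754000009761912126130075715500001852998927451173813/82227538668372064670993345937638851181555852299742323973342098888986780263056363494264841643444780080138937171968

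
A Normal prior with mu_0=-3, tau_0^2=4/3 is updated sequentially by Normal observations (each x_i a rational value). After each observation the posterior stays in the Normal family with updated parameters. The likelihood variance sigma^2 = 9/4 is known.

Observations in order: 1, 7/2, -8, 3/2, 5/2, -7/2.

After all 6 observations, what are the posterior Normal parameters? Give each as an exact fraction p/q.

obs 1: x=1 → posterior Normal(-65/43, 36/43)
obs 2: x=7/2 → posterior Normal(-9/59, 36/59)
obs 3: x=-8 → posterior Normal(-137/75, 12/25)
obs 4: x=3/2 → posterior Normal(-113/91, 36/91)
obs 5: x=5/2 → posterior Normal(-73/107, 36/107)
obs 6: x=-7/2 → posterior Normal(-43/41, 12/41)

mu_0=-43/41, tau_0^2=12/41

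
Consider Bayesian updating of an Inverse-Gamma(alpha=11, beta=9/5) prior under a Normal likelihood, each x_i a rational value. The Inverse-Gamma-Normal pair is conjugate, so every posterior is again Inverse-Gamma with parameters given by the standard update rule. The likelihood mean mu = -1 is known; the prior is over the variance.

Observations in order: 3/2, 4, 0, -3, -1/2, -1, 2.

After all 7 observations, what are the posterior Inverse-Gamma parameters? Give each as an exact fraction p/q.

obs 1: x=3/2 → posterior Inverse-Gamma(23/2, 197/40)
obs 2: x=4 → posterior Inverse-Gamma(12, 697/40)
obs 3: x=0 → posterior Inverse-Gamma(25/2, 717/40)
obs 4: x=-3 → posterior Inverse-Gamma(13, 797/40)
obs 5: x=-1/2 → posterior Inverse-Gamma(27/2, 401/20)
obs 6: x=-1 → posterior Inverse-Gamma(14, 401/20)
obs 7: x=2 → posterior Inverse-Gamma(29/2, 491/20)

alpha=29/2, beta=491/20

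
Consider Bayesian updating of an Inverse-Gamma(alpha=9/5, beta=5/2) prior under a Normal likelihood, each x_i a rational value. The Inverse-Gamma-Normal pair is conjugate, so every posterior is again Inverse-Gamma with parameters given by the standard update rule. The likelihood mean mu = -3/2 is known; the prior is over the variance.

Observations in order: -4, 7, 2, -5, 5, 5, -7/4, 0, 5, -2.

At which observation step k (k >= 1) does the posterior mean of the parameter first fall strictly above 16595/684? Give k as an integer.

obs 1: x=-4 → posterior Inverse-Gamma(23/10, 45/8)
obs 2: x=7 → posterior Inverse-Gamma(14/5, 167/4)
obs 3: x=2 → posterior Inverse-Gamma(33/10, 383/8)
obs 4: x=-5 → posterior Inverse-Gamma(19/5, 54)
obs 5: x=5 → posterior Inverse-Gamma(43/10, 601/8)
obs 6: x=5 → posterior Inverse-Gamma(24/5, 385/4)
obs 7: x=-7/4 → posterior Inverse-Gamma(53/10, 3081/32)
obs 8: x=0 → posterior Inverse-Gamma(29/5, 3117/32)
obs 9: x=5 → posterior Inverse-Gamma(63/10, 3793/32)
obs 10: x=-2 → posterior Inverse-Gamma(34/5, 3797/32)

k = 6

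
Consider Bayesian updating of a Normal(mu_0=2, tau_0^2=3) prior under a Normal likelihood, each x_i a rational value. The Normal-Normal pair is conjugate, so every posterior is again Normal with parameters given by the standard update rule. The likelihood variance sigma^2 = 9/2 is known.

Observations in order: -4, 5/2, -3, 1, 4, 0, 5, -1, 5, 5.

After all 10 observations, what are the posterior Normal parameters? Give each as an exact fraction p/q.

mu_0=35/23, tau_0^2=9/23

obs 1: x=-4 → posterior Normal(-2/5, 9/5)
obs 2: x=5/2 → posterior Normal(3/7, 9/7)
obs 3: x=-3 → posterior Normal(-1/3, 1)
obs 4: x=1 → posterior Normal(-1/11, 9/11)
obs 5: x=4 → posterior Normal(7/13, 9/13)
obs 6: x=0 → posterior Normal(7/15, 3/5)
obs 7: x=5 → posterior Normal(1, 9/17)
obs 8: x=-1 → posterior Normal(15/19, 9/19)
obs 9: x=5 → posterior Normal(25/21, 3/7)
obs 10: x=5 → posterior Normal(35/23, 9/23)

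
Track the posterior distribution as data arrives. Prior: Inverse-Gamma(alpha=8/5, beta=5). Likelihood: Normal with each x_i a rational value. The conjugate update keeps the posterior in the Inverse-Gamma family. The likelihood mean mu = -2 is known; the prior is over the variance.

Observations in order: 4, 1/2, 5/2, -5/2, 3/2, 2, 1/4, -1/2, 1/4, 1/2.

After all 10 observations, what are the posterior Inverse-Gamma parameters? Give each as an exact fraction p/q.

alpha=33/5, beta=957/16

obs 1: x=4 → posterior Inverse-Gamma(21/10, 23)
obs 2: x=1/2 → posterior Inverse-Gamma(13/5, 209/8)
obs 3: x=5/2 → posterior Inverse-Gamma(31/10, 145/4)
obs 4: x=-5/2 → posterior Inverse-Gamma(18/5, 291/8)
obs 5: x=3/2 → posterior Inverse-Gamma(41/10, 85/2)
obs 6: x=2 → posterior Inverse-Gamma(23/5, 101/2)
obs 7: x=1/4 → posterior Inverse-Gamma(51/10, 1697/32)
obs 8: x=-1/2 → posterior Inverse-Gamma(28/5, 1733/32)
obs 9: x=1/4 → posterior Inverse-Gamma(61/10, 907/16)
obs 10: x=1/2 → posterior Inverse-Gamma(33/5, 957/16)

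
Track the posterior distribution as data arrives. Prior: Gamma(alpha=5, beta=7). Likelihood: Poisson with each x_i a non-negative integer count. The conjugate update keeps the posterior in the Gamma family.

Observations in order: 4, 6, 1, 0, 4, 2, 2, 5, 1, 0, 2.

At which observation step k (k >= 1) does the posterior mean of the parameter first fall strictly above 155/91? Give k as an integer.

obs 1: x=4 → posterior Gamma(9, 8)
obs 2: x=6 → posterior Gamma(15, 9)
obs 3: x=1 → posterior Gamma(16, 10)
obs 4: x=0 → posterior Gamma(16, 11)
obs 5: x=4 → posterior Gamma(20, 12)
obs 6: x=2 → posterior Gamma(22, 13)
obs 7: x=2 → posterior Gamma(24, 14)
obs 8: x=5 → posterior Gamma(29, 15)
obs 9: x=1 → posterior Gamma(30, 16)
obs 10: x=0 → posterior Gamma(30, 17)
obs 11: x=2 → posterior Gamma(32, 18)

k = 7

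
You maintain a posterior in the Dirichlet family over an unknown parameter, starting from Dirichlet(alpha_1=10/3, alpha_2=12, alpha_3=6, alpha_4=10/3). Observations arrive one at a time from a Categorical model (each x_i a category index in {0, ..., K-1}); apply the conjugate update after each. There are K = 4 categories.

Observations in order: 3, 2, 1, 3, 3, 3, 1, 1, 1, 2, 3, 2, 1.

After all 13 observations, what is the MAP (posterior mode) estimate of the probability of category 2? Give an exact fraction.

24/101

obs 1: x=3 → posterior Dirichlet(10/3, 12, 6, 13/3)
obs 2: x=2 → posterior Dirichlet(10/3, 12, 7, 13/3)
obs 3: x=1 → posterior Dirichlet(10/3, 13, 7, 13/3)
obs 4: x=3 → posterior Dirichlet(10/3, 13, 7, 16/3)
obs 5: x=3 → posterior Dirichlet(10/3, 13, 7, 19/3)
obs 6: x=3 → posterior Dirichlet(10/3, 13, 7, 22/3)
obs 7: x=1 → posterior Dirichlet(10/3, 14, 7, 22/3)
obs 8: x=1 → posterior Dirichlet(10/3, 15, 7, 22/3)
obs 9: x=1 → posterior Dirichlet(10/3, 16, 7, 22/3)
obs 10: x=2 → posterior Dirichlet(10/3, 16, 8, 22/3)
obs 11: x=3 → posterior Dirichlet(10/3, 16, 8, 25/3)
obs 12: x=2 → posterior Dirichlet(10/3, 16, 9, 25/3)
obs 13: x=1 → posterior Dirichlet(10/3, 17, 9, 25/3)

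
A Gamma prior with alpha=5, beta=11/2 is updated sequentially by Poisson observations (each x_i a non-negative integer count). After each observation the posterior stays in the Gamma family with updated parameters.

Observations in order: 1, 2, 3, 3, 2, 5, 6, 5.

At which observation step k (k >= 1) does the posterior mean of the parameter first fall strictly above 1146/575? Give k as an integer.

obs 1: x=1 → posterior Gamma(6, 13/2)
obs 2: x=2 → posterior Gamma(8, 15/2)
obs 3: x=3 → posterior Gamma(11, 17/2)
obs 4: x=3 → posterior Gamma(14, 19/2)
obs 5: x=2 → posterior Gamma(16, 21/2)
obs 6: x=5 → posterior Gamma(21, 23/2)
obs 7: x=6 → posterior Gamma(27, 25/2)
obs 8: x=5 → posterior Gamma(32, 27/2)

k = 7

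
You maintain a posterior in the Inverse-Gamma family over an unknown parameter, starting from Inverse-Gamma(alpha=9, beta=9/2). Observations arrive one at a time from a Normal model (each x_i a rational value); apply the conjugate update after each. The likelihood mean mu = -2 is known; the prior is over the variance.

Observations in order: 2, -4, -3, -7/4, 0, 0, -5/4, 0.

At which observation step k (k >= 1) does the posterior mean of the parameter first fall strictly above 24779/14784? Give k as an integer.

k = 6

obs 1: x=2 → posterior Inverse-Gamma(19/2, 25/2)
obs 2: x=-4 → posterior Inverse-Gamma(10, 29/2)
obs 3: x=-3 → posterior Inverse-Gamma(21/2, 15)
obs 4: x=-7/4 → posterior Inverse-Gamma(11, 481/32)
obs 5: x=0 → posterior Inverse-Gamma(23/2, 545/32)
obs 6: x=0 → posterior Inverse-Gamma(12, 609/32)
obs 7: x=-5/4 → posterior Inverse-Gamma(25/2, 309/16)
obs 8: x=0 → posterior Inverse-Gamma(13, 341/16)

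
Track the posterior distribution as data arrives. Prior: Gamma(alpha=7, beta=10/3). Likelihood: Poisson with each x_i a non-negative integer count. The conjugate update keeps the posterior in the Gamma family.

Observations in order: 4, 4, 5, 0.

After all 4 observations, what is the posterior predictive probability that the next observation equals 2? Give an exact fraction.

obs 1: x=4 → posterior Gamma(11, 13/3)
obs 2: x=4 → posterior Gamma(15, 16/3)
obs 3: x=5 → posterior Gamma(20, 19/3)
obs 4: x=0 → posterior Gamma(20, 22/3)

266652350503460728710604259328/1136868377216160297393798828125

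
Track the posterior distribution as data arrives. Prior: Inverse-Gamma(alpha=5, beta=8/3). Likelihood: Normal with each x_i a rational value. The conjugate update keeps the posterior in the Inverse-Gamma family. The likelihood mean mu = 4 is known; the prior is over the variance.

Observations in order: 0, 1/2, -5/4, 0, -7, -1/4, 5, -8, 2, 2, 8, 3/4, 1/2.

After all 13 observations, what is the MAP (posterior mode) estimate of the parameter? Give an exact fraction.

obs 1: x=0 → posterior Inverse-Gamma(11/2, 32/3)
obs 2: x=1/2 → posterior Inverse-Gamma(6, 403/24)
obs 3: x=-5/4 → posterior Inverse-Gamma(13/2, 2935/96)
obs 4: x=0 → posterior Inverse-Gamma(7, 3703/96)
obs 5: x=-7 → posterior Inverse-Gamma(15/2, 9511/96)
obs 6: x=-1/4 → posterior Inverse-Gamma(8, 5189/48)
obs 7: x=5 → posterior Inverse-Gamma(17/2, 5213/48)
obs 8: x=-8 → posterior Inverse-Gamma(9, 8669/48)
obs 9: x=2 → posterior Inverse-Gamma(19/2, 8765/48)
obs 10: x=2 → posterior Inverse-Gamma(10, 8861/48)
obs 11: x=8 → posterior Inverse-Gamma(21/2, 9245/48)
obs 12: x=3/4 → posterior Inverse-Gamma(11, 18997/96)
obs 13: x=1/2 → posterior Inverse-Gamma(23/2, 19585/96)

3917/240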